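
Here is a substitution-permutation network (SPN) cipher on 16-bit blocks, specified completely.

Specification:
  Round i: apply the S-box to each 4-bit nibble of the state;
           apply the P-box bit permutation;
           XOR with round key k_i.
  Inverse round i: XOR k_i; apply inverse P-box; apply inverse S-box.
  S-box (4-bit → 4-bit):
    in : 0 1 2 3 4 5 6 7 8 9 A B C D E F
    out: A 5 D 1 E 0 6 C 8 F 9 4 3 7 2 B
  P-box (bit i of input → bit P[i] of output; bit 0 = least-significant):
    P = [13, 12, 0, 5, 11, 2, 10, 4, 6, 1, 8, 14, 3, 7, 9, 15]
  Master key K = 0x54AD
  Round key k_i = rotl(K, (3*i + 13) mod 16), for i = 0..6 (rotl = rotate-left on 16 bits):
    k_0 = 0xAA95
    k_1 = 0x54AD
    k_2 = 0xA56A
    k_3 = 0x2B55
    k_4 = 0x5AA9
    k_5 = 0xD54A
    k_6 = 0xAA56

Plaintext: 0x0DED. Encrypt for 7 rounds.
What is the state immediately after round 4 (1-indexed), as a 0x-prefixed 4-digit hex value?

s_0 = plaintext = 0x0DED
s_1 = Round(s_0, k_0) = 0x1B52
s_2 = Round(s_1, k_1) = 0x7784
s_3 = Round(s_2, k_2) = 0x765B
s_4 = Round(s_3, k_3) = 0xA856
s_5 = Round(s_4, k_4) = 0x8AA0
s_6 = Round(s_5, k_5) = 0x0D3A
s_7 = Round(s_6, k_6) = 0x03B4

0xA856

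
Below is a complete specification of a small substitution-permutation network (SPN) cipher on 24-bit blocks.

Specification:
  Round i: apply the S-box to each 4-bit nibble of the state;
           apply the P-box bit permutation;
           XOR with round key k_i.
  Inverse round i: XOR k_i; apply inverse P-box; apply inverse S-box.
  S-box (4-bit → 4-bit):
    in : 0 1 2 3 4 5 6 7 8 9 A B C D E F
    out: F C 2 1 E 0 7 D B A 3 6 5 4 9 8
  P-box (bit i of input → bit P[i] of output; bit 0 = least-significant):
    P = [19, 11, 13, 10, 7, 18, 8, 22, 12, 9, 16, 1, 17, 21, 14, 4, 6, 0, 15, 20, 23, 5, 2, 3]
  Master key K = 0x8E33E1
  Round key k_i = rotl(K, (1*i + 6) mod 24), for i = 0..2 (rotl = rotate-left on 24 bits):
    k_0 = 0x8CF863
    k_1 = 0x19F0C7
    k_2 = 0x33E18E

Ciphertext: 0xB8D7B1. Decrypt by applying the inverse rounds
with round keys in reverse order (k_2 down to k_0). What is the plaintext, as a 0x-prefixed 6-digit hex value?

s_0 = ciphertext = 0xB8D7B1
s_1 = InvRound(s_0, k_2) = 0x02E057
s_2 = InvRound(s_1, k_1) = 0x5FEC33
s_3 = InvRound(s_2, k_0) = 0x3EECFF

0x3EECFF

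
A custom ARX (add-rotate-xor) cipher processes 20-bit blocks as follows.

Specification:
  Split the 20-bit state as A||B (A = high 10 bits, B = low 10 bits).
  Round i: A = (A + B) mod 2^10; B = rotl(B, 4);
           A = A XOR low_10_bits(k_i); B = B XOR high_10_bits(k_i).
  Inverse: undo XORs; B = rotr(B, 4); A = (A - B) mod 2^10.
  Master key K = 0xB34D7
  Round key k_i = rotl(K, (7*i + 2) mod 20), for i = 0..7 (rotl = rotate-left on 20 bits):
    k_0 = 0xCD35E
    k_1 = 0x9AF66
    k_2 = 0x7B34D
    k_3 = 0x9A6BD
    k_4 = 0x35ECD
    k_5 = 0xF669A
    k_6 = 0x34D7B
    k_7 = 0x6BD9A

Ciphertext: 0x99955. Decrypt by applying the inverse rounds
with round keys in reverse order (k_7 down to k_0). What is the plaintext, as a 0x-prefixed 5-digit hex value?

0x7F9A7

s_0 = ciphertext = 0x99955
s_1 = InvRound(s_0, k_7) = 0x5B68F
s_2 = InvRound(s_1, k_6) = 0x3C725
s_3 = InvRound(s_2, k_5) = 0xD730F
s_4 = InvRound(s_3, k_4) = 0xD523D
s_5 = InvRound(s_4, k_3) = 0x39105
s_6 = InvRound(s_5, k_2) = 0x56E4E
s_7 = InvRound(s_6, k_1) = 0x3ED42
s_8 = InvRound(s_7, k_0) = 0x7F9A7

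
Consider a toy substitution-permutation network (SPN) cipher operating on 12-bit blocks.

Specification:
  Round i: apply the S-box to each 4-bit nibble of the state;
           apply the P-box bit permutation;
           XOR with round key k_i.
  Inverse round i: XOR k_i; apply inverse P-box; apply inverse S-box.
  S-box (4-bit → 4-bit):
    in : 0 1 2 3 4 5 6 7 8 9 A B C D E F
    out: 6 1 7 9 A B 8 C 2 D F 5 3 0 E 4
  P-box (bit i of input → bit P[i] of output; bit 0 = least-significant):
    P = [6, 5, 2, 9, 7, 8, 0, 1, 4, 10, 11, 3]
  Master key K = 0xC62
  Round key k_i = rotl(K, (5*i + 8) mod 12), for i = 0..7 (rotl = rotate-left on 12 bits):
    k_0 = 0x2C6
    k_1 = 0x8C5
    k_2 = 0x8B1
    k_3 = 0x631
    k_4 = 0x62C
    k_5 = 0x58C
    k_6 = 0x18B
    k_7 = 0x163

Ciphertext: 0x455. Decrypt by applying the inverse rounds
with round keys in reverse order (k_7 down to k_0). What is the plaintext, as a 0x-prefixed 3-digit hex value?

0xE21

s_0 = ciphertext = 0x455
s_1 = InvRound(s_0, k_7) = 0xC40
s_2 = InvRound(s_1, k_6) = 0xEA1
s_3 = InvRound(s_2, k_5) = 0x70E
s_4 = InvRound(s_3, k_4) = 0xD48
s_5 = InvRound(s_4, k_3) = 0x905
s_6 = InvRound(s_5, k_2) = 0x1C0
s_7 = InvRound(s_6, k_1) = 0xF0F
s_8 = InvRound(s_7, k_0) = 0xE21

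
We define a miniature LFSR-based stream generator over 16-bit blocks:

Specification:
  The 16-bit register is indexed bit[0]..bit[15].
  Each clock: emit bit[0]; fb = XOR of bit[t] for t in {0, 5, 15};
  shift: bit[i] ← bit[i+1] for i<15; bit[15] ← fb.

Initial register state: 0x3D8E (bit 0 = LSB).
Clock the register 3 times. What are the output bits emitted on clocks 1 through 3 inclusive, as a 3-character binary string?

011

reg_0 = 0x3D8E
clock 1: out=0, reg = 0x1EC7
clock 2: out=1, reg = 0x8F63
clock 3: out=1, reg = 0xC7B1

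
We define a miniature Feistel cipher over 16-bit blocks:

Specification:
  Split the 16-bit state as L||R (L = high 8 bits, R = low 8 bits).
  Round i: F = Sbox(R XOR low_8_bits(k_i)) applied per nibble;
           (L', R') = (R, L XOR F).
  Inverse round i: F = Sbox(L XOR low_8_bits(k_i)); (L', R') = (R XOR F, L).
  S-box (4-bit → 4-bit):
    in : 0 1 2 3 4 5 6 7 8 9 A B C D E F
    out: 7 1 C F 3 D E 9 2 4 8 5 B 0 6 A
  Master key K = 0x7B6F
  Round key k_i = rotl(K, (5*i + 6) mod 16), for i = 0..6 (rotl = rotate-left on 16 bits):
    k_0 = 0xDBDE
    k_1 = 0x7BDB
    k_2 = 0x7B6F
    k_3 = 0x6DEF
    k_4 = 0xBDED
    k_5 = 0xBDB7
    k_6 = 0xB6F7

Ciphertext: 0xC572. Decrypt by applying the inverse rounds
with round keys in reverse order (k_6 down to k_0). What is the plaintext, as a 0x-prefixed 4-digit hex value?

s_0 = ciphertext = 0xC572
s_1 = InvRound(s_0, k_6) = 0x8EC5
s_2 = InvRound(s_1, k_5) = 0x318E
s_3 = InvRound(s_2, k_4) = 0x8531
s_4 = InvRound(s_3, k_3) = 0xD985
s_5 = InvRound(s_4, k_2) = 0xDBD9
s_6 = InvRound(s_5, k_1) = 0xAEDB
s_7 = InvRound(s_6, k_0) = 0x4CAE

0x4CAE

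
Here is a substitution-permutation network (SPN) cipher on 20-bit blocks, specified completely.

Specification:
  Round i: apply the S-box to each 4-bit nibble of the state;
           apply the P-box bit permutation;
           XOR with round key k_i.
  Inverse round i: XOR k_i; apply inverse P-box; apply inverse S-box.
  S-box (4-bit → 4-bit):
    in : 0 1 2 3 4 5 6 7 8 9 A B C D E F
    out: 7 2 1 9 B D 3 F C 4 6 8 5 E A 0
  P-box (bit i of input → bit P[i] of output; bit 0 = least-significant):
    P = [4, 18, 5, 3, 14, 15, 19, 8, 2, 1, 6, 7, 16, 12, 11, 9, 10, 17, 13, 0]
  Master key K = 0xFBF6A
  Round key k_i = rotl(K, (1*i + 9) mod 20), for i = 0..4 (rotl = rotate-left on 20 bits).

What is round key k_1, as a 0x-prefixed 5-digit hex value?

K = 0xFBF6A
k_0 = rotl(K, (1*0+9) mod 20) = rotl(K, 9) = 0xED5F7
k_1 = rotl(K, (1*1+9) mod 20) = rotl(K, 10) = 0xDABEF

0xDABEF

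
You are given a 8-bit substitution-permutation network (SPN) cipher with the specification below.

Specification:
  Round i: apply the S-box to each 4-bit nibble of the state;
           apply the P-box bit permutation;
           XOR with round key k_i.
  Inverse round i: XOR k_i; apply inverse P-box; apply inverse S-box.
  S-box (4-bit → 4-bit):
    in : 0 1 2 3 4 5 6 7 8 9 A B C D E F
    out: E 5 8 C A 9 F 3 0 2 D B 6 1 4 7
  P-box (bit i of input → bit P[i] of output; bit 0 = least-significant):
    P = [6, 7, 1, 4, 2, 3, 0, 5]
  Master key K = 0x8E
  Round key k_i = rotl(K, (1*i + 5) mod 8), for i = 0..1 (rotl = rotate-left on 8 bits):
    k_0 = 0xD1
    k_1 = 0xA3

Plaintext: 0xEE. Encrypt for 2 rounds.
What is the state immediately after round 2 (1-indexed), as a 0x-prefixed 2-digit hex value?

0xB7

s_0 = plaintext = 0xEE
s_1 = Round(s_0, k_0) = 0xD2
s_2 = Round(s_1, k_1) = 0xB7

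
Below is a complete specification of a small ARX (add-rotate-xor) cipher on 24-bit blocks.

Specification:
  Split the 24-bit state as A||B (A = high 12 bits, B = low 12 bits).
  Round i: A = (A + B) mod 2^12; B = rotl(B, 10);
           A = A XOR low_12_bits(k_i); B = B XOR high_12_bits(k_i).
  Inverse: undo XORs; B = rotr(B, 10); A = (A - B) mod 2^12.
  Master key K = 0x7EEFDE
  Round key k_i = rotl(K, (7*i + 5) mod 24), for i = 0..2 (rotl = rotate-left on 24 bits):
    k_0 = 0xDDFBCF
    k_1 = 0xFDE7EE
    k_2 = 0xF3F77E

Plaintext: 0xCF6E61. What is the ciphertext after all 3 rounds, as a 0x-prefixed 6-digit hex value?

0x9FE36C

s_0 = plaintext = 0xCF6E61
s_1 = Round(s_0, k_0) = 0x098A47
s_2 = Round(s_1, k_1) = 0xD3114F
s_3 = Round(s_2, k_2) = 0x9FE36C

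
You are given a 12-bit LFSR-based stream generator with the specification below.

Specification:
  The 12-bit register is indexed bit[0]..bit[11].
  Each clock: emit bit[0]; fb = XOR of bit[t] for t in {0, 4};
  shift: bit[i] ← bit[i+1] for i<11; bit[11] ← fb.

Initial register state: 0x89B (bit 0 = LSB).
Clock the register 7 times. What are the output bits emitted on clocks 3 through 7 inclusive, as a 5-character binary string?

01100

reg_0 = 0x89B
clock 1: out=1, reg = 0x44D
clock 2: out=1, reg = 0xA26
clock 3: out=0, reg = 0x513
clock 4: out=1, reg = 0x289
clock 5: out=1, reg = 0x944
clock 6: out=0, reg = 0x4A2
clock 7: out=0, reg = 0x251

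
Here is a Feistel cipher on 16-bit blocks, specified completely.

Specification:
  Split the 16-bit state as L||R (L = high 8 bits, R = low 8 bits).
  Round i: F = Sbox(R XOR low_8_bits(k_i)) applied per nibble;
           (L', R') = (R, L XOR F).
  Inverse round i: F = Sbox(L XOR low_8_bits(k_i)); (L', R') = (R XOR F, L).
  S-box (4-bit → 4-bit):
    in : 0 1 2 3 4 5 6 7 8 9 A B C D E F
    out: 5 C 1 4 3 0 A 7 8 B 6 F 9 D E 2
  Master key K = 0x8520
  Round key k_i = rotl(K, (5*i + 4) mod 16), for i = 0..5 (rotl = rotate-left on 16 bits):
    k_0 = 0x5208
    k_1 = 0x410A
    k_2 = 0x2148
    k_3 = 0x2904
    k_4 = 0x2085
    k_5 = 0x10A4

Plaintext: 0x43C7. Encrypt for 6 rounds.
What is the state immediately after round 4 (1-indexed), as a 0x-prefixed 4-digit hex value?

s_0 = plaintext = 0x43C7
s_1 = Round(s_0, k_0) = 0xC7D1
s_2 = Round(s_1, k_1) = 0xD118
s_3 = Round(s_2, k_2) = 0x18D4
s_4 = Round(s_3, k_3) = 0xD4CD
s_5 = Round(s_4, k_4) = 0xCDEC
s_6 = Round(s_5, k_5) = 0xECF5

0xD4CD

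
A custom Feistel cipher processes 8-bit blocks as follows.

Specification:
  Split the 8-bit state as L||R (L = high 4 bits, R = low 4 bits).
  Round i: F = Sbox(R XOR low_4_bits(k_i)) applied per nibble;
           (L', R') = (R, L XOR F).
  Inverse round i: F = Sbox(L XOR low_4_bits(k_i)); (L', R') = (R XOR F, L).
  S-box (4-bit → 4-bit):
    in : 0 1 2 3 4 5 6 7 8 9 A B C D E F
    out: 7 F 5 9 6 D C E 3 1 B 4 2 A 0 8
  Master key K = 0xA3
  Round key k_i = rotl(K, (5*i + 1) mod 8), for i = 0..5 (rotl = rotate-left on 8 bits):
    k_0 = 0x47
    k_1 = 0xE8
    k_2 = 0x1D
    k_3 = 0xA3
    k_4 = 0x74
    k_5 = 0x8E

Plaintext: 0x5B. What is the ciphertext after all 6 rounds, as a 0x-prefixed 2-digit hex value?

s_0 = plaintext = 0x5B
s_1 = Round(s_0, k_0) = 0xB7
s_2 = Round(s_1, k_1) = 0x73
s_3 = Round(s_2, k_2) = 0x37
s_4 = Round(s_3, k_3) = 0x75
s_5 = Round(s_4, k_4) = 0x58
s_6 = Round(s_5, k_5) = 0x89

0x89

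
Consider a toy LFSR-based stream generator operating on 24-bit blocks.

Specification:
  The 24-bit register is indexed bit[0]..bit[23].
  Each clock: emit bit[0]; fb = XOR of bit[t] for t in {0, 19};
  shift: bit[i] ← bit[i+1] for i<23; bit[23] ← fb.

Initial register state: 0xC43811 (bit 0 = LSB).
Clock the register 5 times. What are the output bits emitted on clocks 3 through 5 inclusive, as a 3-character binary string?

reg_0 = 0xC43811
clock 1: out=1, reg = 0xE21C08
clock 2: out=0, reg = 0x710E04
clock 3: out=0, reg = 0x388702
clock 4: out=0, reg = 0x9C4381
clock 5: out=1, reg = 0x4E21C0

001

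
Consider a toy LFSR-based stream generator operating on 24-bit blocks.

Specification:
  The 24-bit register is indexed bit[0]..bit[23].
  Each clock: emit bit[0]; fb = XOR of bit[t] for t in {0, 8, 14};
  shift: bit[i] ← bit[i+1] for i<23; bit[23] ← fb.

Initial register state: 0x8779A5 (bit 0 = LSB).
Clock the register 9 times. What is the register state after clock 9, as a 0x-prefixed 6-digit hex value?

reg_0 = 0x8779A5
clock 1: out=1, reg = 0xC3BCD2
clock 2: out=0, reg = 0x61DE69
clock 3: out=1, reg = 0x30EF34
clock 4: out=0, reg = 0x18779A
clock 5: out=0, reg = 0x0C3BCD
clock 6: out=1, reg = 0x061DE6
clock 7: out=0, reg = 0x830EF3
clock 8: out=1, reg = 0xC18779
clock 9: out=1, reg = 0x60C3BC

0x60C3BC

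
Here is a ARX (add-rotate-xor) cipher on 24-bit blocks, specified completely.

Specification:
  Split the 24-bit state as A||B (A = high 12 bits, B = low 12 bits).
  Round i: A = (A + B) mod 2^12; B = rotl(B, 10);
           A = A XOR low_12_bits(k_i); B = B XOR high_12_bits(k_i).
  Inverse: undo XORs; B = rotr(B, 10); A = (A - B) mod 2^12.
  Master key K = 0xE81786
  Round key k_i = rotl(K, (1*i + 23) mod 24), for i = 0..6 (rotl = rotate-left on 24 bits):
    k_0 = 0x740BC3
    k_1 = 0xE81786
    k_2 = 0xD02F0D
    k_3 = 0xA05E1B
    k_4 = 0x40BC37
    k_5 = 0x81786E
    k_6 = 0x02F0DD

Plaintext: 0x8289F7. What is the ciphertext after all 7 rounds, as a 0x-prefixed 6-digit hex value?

s_0 = plaintext = 0x8289F7
s_1 = Round(s_0, k_0) = 0x9DC93D
s_2 = Round(s_1, k_1) = 0x49F8CE
s_3 = Round(s_2, k_2) = 0x260731
s_4 = Round(s_3, k_3) = 0x78AFC9
s_5 = Round(s_4, k_4) = 0xB643F9
s_6 = Round(s_5, k_5) = 0x733CE9
s_7 = Round(s_6, k_6) = 0x4C1715

0x4C1715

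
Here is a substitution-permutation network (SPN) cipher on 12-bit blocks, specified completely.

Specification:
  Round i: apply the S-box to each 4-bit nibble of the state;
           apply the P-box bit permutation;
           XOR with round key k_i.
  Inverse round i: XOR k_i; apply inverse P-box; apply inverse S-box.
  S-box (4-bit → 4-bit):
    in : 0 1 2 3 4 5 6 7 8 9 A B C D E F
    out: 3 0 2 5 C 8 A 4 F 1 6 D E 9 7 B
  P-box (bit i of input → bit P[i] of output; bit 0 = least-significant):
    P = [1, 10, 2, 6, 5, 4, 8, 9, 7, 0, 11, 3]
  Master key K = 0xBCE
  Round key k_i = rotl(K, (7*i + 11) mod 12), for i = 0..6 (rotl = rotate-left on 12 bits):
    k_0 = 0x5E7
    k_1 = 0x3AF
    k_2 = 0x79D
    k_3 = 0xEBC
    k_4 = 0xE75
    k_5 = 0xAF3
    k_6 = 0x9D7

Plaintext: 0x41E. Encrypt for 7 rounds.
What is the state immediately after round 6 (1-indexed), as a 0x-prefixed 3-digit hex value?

s_0 = plaintext = 0x41E
s_1 = Round(s_0, k_0) = 0x9E9
s_2 = Round(s_1, k_1) = 0x21D
s_3 = Round(s_2, k_2) = 0x7DE
s_4 = Round(s_3, k_3) = 0x09A
s_5 = Round(s_4, k_4) = 0xAD0
s_6 = Round(s_5, k_5) = 0x4D0
s_7 = Round(s_6, k_6) = 0x7FD

0x4D0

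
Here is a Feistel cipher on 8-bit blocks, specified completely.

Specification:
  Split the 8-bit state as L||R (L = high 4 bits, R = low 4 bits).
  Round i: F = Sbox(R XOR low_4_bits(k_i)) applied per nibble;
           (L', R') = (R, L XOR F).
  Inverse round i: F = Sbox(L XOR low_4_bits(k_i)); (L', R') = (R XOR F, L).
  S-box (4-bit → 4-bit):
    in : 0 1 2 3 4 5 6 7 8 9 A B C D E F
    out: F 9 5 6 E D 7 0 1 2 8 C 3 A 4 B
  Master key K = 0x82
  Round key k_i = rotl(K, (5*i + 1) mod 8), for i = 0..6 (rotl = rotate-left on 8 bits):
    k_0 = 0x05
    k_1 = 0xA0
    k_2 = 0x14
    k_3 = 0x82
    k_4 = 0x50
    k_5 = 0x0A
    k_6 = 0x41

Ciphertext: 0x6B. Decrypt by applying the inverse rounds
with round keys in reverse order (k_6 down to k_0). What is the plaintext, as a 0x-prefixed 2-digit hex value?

0xD4

s_0 = ciphertext = 0x6B
s_1 = InvRound(s_0, k_6) = 0xB6
s_2 = InvRound(s_1, k_5) = 0xFB
s_3 = InvRound(s_2, k_4) = 0x0F
s_4 = InvRound(s_3, k_3) = 0xA0
s_5 = InvRound(s_4, k_2) = 0x4A
s_6 = InvRound(s_5, k_1) = 0x44
s_7 = InvRound(s_6, k_0) = 0xD4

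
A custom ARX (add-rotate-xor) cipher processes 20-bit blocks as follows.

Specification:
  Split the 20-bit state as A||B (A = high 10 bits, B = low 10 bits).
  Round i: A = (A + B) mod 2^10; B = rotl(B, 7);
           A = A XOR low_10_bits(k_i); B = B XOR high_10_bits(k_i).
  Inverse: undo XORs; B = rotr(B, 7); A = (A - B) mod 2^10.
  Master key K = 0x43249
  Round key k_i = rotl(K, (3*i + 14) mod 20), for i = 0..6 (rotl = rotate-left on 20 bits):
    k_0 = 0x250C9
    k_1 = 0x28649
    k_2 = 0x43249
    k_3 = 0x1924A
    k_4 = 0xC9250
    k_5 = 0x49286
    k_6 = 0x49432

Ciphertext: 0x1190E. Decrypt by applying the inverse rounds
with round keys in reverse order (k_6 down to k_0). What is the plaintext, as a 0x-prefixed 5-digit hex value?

s_0 = ciphertext = 0x1190E
s_1 = InvRound(s_0, k_6) = 0xC7158
s_2 = InvRound(s_1, k_5) = 0x6EBE0
s_3 = InvRound(s_2, k_4) = 0x72621
s_4 = InvRound(s_3, k_3) = 0x55E2C
s_5 = InvRound(s_4, k_2) = 0x86106
s_6 = InvRound(s_5, k_1) = 0xC593B
s_7 = InvRound(s_6, k_0) = 0x9917B

0x9917B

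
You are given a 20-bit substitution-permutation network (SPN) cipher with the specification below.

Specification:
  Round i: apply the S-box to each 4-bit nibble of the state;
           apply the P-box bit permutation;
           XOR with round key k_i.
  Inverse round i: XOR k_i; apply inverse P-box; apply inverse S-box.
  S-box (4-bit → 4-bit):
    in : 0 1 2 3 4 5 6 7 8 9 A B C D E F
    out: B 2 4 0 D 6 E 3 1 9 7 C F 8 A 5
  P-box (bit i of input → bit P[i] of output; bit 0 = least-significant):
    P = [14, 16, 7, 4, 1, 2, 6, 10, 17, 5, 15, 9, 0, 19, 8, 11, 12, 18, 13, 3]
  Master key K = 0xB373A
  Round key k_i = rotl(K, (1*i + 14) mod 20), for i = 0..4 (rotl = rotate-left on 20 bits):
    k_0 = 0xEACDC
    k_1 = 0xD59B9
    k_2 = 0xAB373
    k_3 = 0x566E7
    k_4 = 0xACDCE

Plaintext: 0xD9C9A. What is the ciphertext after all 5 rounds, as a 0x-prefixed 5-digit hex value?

0xFBB02

s_0 = plaintext = 0xD9C9A
s_1 = Round(s_0, k_0) = 0xD6277
s_2 = Round(s_1, k_1) = 0x490B7
s_3 = Round(s_2, k_2) = 0x9CD1A
s_4 = Round(s_3, k_3) = 0xC3D6A
s_5 = Round(s_4, k_4) = 0xFBB02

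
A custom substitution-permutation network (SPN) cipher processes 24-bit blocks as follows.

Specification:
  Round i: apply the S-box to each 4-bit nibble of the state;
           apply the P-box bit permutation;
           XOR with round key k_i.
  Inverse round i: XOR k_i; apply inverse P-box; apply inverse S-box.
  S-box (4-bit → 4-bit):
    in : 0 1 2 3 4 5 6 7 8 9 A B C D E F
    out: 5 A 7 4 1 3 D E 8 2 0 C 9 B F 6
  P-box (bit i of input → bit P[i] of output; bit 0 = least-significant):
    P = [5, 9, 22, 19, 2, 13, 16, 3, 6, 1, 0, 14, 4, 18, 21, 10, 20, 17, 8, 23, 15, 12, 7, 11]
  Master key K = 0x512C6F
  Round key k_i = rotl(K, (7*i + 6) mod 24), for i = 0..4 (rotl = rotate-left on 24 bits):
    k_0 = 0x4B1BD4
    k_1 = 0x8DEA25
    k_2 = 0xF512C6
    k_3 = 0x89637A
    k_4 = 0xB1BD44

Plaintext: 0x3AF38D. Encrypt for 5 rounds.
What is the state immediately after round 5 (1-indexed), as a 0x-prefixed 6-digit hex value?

0x531CB3

s_0 = plaintext = 0x3AF38D
s_1 = Round(s_0, k_0) = 0x67197D
s_2 = Round(s_1, k_1) = 0x02458F
s_3 = Round(s_2, k_2) = 0xA7911C
s_4 = Round(s_3, k_3) = 0x070250
s_5 = Round(s_4, k_4) = 0x531CB3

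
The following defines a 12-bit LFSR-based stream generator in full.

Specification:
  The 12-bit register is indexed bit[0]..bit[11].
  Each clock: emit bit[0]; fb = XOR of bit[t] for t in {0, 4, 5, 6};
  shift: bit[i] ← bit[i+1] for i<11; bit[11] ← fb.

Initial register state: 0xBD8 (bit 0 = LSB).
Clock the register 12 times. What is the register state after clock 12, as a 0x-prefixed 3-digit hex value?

reg_0 = 0xBD8
clock 1: out=0, reg = 0x5EC
clock 2: out=0, reg = 0x2F6
clock 3: out=0, reg = 0x97B
clock 4: out=1, reg = 0x4BD
clock 5: out=1, reg = 0xA5E
clock 6: out=0, reg = 0x52F
clock 7: out=1, reg = 0x297
clock 8: out=1, reg = 0x14B
clock 9: out=1, reg = 0x0A5
clock 10: out=1, reg = 0x052
clock 11: out=0, reg = 0x029
clock 12: out=1, reg = 0x014

0x014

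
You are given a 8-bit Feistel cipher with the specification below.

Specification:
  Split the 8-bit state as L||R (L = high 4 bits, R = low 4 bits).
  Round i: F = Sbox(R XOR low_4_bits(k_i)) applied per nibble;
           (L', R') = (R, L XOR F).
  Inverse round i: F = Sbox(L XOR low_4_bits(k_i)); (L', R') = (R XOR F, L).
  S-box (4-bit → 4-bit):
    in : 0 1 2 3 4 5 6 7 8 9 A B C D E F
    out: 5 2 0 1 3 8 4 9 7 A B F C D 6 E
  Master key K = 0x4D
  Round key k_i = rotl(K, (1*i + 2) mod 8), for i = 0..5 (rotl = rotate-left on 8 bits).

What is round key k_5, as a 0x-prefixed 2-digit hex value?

0xA6

K = 0x4D
k_0 = rotl(K, (1*0+2) mod 8) = rotl(K, 2) = 0x35
k_1 = rotl(K, (1*1+2) mod 8) = rotl(K, 3) = 0x6A
k_2 = rotl(K, (1*2+2) mod 8) = rotl(K, 4) = 0xD4
k_3 = rotl(K, (1*3+2) mod 8) = rotl(K, 5) = 0xA9
k_4 = rotl(K, (1*4+2) mod 8) = rotl(K, 6) = 0x53
k_5 = rotl(K, (1*5+2) mod 8) = rotl(K, 7) = 0xA6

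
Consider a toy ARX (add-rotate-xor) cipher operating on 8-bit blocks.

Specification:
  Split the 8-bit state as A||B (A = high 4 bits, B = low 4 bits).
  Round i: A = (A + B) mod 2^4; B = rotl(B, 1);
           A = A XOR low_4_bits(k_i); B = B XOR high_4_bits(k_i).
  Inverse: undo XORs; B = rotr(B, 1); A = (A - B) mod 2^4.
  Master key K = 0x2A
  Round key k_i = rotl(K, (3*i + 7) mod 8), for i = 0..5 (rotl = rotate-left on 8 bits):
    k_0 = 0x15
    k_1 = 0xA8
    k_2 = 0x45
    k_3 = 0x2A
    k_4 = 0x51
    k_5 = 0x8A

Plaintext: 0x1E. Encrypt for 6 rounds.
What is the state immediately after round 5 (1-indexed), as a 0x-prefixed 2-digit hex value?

s_0 = plaintext = 0x1E
s_1 = Round(s_0, k_0) = 0xAC
s_2 = Round(s_1, k_1) = 0xE3
s_3 = Round(s_2, k_2) = 0x42
s_4 = Round(s_3, k_3) = 0xC6
s_5 = Round(s_4, k_4) = 0x39
s_6 = Round(s_5, k_5) = 0x6B

0x39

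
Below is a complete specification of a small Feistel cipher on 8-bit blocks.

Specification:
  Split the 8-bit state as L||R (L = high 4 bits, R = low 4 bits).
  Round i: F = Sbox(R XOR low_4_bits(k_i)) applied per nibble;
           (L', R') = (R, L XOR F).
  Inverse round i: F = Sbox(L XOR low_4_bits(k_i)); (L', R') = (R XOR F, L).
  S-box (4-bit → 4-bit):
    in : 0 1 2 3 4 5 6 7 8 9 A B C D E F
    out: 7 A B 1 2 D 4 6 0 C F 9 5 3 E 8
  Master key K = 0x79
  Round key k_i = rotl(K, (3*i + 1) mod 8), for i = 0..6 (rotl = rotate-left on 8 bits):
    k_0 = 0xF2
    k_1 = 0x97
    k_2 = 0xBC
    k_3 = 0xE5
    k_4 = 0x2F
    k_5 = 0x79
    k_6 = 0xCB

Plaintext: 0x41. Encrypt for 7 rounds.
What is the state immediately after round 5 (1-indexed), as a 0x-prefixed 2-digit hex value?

0x87

s_0 = plaintext = 0x41
s_1 = Round(s_0, k_0) = 0x15
s_2 = Round(s_1, k_1) = 0x5A
s_3 = Round(s_2, k_2) = 0xA1
s_4 = Round(s_3, k_3) = 0x18
s_5 = Round(s_4, k_4) = 0x87
s_6 = Round(s_5, k_5) = 0x76
s_7 = Round(s_6, k_6) = 0x64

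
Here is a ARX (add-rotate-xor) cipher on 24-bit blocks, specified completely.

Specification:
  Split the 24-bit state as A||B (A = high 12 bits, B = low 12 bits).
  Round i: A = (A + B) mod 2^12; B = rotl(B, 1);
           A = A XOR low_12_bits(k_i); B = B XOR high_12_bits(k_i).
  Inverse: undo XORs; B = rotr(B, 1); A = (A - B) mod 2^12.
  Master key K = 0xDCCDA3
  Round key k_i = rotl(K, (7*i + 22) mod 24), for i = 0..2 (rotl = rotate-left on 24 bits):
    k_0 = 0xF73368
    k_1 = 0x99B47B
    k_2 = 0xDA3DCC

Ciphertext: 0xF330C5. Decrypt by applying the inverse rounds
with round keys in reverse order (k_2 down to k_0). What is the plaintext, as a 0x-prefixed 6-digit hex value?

0x758C73

s_0 = ciphertext = 0xF330C5
s_1 = InvRound(s_0, k_2) = 0xC4C6B3
s_2 = InvRound(s_1, k_1) = 0x0A3794
s_3 = InvRound(s_2, k_0) = 0x758C73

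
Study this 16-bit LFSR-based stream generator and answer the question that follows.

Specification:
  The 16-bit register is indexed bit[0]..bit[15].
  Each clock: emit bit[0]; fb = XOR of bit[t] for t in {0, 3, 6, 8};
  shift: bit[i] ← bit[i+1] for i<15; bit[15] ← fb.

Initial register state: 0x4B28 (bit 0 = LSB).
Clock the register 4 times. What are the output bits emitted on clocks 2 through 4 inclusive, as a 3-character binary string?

reg_0 = 0x4B28
clock 1: out=0, reg = 0x2594
clock 2: out=0, reg = 0x92CA
clock 3: out=0, reg = 0x4965
clock 4: out=1, reg = 0xA4B2

001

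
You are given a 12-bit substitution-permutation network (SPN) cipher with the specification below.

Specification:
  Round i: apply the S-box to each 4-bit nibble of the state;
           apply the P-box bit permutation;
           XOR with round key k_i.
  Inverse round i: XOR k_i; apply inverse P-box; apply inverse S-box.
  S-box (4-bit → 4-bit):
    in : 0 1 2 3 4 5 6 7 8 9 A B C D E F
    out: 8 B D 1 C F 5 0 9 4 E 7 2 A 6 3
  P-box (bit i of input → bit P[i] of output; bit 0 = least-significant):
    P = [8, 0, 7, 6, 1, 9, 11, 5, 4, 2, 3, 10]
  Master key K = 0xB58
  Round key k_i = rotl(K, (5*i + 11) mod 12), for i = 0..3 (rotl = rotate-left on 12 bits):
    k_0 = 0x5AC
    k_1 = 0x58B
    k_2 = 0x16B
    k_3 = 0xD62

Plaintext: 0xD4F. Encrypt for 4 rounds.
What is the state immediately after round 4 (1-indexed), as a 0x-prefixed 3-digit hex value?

0xB3D

s_0 = plaintext = 0xD4F
s_1 = Round(s_0, k_0) = 0x889
s_2 = Round(s_1, k_1) = 0x139
s_3 = Round(s_2, k_2) = 0x5FD
s_4 = Round(s_3, k_3) = 0xB3D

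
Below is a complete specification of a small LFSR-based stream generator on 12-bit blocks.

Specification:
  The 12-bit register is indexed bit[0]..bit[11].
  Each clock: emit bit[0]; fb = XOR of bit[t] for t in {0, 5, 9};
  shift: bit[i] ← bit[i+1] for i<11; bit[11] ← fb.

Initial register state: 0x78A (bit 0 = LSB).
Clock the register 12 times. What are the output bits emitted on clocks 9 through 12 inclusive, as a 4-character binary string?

1110

reg_0 = 0x78A
clock 1: out=0, reg = 0xBC5
clock 2: out=1, reg = 0x5E2
clock 3: out=0, reg = 0xAF1
clock 4: out=1, reg = 0xD78
clock 5: out=0, reg = 0xEBC
clock 6: out=0, reg = 0x75E
clock 7: out=0, reg = 0xBAF
clock 8: out=1, reg = 0xDD7
clock 9: out=1, reg = 0xEEB
clock 10: out=1, reg = 0xF75
clock 11: out=1, reg = 0xFBA
clock 12: out=0, reg = 0x7DD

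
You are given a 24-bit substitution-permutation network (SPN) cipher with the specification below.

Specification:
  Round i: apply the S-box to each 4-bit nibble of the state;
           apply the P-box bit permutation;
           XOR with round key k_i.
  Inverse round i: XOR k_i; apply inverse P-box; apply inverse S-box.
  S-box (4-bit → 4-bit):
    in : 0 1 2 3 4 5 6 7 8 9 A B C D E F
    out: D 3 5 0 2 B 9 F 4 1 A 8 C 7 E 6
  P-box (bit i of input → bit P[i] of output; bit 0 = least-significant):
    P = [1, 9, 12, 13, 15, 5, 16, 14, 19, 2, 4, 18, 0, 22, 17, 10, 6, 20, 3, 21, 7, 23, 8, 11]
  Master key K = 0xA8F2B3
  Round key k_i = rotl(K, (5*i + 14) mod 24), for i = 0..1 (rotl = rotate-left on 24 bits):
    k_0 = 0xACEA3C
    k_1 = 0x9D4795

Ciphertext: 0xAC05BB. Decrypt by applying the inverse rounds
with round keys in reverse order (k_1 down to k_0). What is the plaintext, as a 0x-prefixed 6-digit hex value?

s_0 = ciphertext = 0xAC05BB
s_1 = InvRound(s_0, k_1) = 0x3E34E1
s_2 = InvRound(s_1, k_0) = 0x5D0F6F

0x5D0F6F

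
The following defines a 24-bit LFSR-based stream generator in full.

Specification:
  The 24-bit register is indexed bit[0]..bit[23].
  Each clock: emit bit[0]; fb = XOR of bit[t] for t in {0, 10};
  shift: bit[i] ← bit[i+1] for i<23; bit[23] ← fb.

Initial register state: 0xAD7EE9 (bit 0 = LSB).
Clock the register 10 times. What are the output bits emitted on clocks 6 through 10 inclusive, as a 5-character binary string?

reg_0 = 0xAD7EE9
clock 1: out=1, reg = 0x56BF74
clock 2: out=0, reg = 0xAB5FBA
clock 3: out=0, reg = 0xD5AFDD
clock 4: out=1, reg = 0x6AD7EE
clock 5: out=0, reg = 0xB56BF7
clock 6: out=1, reg = 0xDAB5FB
clock 7: out=1, reg = 0x6D5AFD
clock 8: out=1, reg = 0xB6AD7E
clock 9: out=0, reg = 0xDB56BF
clock 10: out=1, reg = 0x6DAB5F

11101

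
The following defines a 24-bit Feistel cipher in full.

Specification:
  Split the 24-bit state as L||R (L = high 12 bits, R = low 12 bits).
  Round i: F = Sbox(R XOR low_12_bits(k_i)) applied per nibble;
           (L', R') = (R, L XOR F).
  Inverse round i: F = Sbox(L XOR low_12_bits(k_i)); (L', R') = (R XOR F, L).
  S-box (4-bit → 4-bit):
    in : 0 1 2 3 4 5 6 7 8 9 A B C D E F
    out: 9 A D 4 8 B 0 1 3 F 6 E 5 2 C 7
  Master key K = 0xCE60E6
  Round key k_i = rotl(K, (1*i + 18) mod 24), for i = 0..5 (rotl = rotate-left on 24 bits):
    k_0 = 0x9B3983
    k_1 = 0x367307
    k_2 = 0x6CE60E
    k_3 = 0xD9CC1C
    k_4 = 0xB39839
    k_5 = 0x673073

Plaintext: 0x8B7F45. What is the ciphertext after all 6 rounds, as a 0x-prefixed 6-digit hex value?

s_0 = plaintext = 0x8B7F45
s_1 = Round(s_0, k_0) = 0xF458E7
s_2 = Round(s_1, k_1) = 0x8E718C
s_3 = Round(s_2, k_2) = 0x18C9DA
s_4 = Round(s_3, k_3) = 0x9DAADC
s_5 = Round(s_4, k_4) = 0xADC411
s_6 = Round(s_5, k_5) = 0x4112D1

0x4112D1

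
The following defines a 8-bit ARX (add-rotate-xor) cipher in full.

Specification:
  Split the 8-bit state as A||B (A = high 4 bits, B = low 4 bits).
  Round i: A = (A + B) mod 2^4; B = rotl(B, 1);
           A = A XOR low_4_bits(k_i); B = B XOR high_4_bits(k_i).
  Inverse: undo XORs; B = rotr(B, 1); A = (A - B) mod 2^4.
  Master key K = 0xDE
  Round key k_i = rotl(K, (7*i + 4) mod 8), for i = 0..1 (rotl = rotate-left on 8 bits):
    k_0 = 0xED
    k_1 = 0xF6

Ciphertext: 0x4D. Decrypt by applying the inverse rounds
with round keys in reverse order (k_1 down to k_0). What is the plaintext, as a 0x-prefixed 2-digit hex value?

s_0 = ciphertext = 0x4D
s_1 = InvRound(s_0, k_1) = 0x11
s_2 = InvRound(s_1, k_0) = 0xDF

0xDF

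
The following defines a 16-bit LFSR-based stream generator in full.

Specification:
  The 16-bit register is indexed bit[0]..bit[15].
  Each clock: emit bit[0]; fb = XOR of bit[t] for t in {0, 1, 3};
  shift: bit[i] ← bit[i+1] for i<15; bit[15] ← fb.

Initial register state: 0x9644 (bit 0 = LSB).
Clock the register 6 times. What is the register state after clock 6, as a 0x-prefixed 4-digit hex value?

0xBA59

reg_0 = 0x9644
clock 1: out=0, reg = 0x4B22
clock 2: out=0, reg = 0xA591
clock 3: out=1, reg = 0xD2C8
clock 4: out=0, reg = 0xE964
clock 5: out=0, reg = 0x74B2
clock 6: out=0, reg = 0xBA59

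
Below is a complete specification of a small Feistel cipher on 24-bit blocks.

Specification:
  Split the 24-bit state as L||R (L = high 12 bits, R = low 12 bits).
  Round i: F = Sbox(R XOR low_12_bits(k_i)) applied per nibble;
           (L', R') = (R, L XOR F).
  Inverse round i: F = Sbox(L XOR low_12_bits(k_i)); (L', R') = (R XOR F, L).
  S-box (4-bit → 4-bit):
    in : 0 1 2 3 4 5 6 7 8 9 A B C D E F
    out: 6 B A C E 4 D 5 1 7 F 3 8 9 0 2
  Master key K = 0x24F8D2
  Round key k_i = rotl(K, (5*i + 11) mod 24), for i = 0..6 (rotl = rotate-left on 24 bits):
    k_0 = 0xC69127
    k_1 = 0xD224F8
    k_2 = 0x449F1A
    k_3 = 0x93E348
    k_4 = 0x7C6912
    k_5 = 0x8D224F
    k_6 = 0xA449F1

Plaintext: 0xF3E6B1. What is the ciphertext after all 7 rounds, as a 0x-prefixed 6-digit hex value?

0xFFF2D0

s_0 = plaintext = 0xF3E6B1
s_1 = Round(s_0, k_0) = 0x6B1A43
s_2 = Round(s_1, k_1) = 0xA43682
s_3 = Round(s_2, k_2) = 0x682D32
s_4 = Round(s_3, k_3) = 0xD326DD
s_5 = Round(s_4, k_4) = 0x6DDFB0
s_6 = Round(s_5, k_5) = 0xFB0FFF
s_7 = Round(s_6, k_6) = 0xFFF2D0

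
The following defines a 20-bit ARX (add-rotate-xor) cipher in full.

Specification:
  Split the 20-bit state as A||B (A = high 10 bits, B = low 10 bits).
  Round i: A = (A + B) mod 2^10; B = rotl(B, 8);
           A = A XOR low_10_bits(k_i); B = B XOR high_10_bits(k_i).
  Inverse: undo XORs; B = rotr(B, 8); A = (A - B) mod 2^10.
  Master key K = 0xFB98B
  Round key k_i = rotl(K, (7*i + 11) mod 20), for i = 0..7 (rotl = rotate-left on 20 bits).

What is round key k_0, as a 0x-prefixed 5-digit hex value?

K = 0xFB98B
k_0 = rotl(K, (7*0+11) mod 20) = rotl(K, 11) = 0xC5FDC

0xC5FDC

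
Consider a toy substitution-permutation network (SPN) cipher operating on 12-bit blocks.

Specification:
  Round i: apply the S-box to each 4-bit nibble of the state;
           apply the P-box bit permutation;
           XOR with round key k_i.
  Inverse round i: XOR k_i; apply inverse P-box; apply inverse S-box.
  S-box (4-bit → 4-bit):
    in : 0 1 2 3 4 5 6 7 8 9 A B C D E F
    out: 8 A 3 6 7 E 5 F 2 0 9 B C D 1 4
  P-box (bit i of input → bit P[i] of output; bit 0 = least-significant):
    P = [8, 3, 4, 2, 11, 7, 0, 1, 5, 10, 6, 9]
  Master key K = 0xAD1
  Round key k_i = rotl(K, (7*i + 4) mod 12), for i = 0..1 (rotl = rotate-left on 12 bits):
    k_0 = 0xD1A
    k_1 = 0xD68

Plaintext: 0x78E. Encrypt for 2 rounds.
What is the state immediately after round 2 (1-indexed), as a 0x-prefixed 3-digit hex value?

s_0 = plaintext = 0x78E
s_1 = Round(s_0, k_0) = 0xAFA
s_2 = Round(s_1, k_1) = 0xE4D

0xE4D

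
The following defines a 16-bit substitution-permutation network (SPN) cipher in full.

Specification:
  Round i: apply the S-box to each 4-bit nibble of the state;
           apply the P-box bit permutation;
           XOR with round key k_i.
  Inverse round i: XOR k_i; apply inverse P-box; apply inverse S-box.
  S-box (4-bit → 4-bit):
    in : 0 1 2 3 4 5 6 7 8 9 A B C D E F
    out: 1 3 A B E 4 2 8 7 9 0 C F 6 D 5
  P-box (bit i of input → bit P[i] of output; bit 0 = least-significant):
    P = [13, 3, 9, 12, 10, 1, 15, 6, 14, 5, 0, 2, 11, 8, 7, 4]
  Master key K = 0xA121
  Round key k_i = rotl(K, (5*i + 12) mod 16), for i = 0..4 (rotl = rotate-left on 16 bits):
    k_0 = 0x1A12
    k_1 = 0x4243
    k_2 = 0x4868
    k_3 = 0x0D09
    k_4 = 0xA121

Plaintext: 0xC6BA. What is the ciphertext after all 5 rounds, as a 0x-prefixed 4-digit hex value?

0xB271

s_0 = plaintext = 0xC6BA
s_1 = Round(s_0, k_0) = 0x93E2
s_2 = Round(s_1, k_1) = 0x9E3F
s_3 = Round(s_2, k_2) = 0x263F
s_4 = Round(s_3, k_3) = 0x2A7B
s_5 = Round(s_4, k_4) = 0xB271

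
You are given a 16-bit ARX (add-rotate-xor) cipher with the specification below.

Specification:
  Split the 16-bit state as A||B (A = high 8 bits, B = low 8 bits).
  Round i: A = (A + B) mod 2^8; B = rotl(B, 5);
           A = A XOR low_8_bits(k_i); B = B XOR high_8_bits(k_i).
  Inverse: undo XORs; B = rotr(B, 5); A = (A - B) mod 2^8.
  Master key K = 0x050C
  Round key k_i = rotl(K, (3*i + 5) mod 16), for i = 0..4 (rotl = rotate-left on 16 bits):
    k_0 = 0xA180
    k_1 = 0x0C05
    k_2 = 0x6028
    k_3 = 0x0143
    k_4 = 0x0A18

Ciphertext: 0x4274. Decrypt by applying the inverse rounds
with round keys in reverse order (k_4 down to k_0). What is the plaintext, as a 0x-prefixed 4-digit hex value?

0xE5E1

s_0 = ciphertext = 0x4274
s_1 = InvRound(s_0, k_4) = 0x67F3
s_2 = InvRound(s_1, k_3) = 0x8D97
s_3 = InvRound(s_2, k_2) = 0xE6BF
s_4 = InvRound(s_3, k_1) = 0x469D
s_5 = InvRound(s_4, k_0) = 0xE5E1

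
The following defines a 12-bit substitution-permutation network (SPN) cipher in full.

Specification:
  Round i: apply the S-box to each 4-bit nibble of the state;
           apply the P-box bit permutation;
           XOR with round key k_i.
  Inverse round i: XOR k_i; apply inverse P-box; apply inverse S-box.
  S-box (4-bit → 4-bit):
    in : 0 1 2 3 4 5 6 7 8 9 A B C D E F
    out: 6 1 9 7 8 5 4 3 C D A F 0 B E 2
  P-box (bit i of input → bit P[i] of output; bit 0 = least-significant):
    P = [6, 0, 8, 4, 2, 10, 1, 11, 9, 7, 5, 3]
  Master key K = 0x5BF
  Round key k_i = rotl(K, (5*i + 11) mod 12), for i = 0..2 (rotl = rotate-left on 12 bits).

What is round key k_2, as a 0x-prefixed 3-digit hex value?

0xEB7

K = 0x5BF
k_0 = rotl(K, (5*0+11) mod 12) = rotl(K, 11) = 0xADF
k_1 = rotl(K, (5*1+11) mod 12) = rotl(K, 4) = 0xBF5
k_2 = rotl(K, (5*2+11) mod 12) = rotl(K, 9) = 0xEB7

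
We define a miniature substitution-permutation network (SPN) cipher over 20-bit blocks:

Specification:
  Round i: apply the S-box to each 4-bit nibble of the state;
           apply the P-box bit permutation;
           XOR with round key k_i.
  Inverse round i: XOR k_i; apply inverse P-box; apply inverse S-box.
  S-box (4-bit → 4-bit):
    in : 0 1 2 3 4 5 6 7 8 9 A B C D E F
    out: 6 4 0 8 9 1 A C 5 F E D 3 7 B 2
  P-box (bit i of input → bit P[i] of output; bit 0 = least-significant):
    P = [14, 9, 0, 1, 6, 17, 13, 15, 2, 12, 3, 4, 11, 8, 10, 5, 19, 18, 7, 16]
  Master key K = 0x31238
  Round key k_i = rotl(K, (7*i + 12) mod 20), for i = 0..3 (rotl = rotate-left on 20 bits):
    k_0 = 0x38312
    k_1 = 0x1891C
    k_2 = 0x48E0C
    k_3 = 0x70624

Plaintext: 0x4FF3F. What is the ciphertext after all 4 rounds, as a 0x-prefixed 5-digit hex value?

0x18204

s_0 = plaintext = 0x4FF3F
s_1 = Round(s_0, k_0) = 0xA1012
s_2 = Round(s_1, k_1) = 0x4BD94
s_3 = Round(s_2, k_2) = 0xF7262
s_4 = Round(s_3, k_3) = 0x18204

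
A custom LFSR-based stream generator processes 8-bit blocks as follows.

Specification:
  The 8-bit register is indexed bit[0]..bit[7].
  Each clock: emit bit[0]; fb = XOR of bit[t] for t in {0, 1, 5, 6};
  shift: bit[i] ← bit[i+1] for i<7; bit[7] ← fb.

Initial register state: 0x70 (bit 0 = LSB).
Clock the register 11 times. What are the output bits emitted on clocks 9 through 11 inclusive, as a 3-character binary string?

010

reg_0 = 0x70
clock 1: out=0, reg = 0x38
clock 2: out=0, reg = 0x9C
clock 3: out=0, reg = 0x4E
clock 4: out=0, reg = 0x27
clock 5: out=1, reg = 0x93
clock 6: out=1, reg = 0x49
clock 7: out=1, reg = 0x24
clock 8: out=0, reg = 0x92
clock 9: out=0, reg = 0xC9
clock 10: out=1, reg = 0x64
clock 11: out=0, reg = 0x32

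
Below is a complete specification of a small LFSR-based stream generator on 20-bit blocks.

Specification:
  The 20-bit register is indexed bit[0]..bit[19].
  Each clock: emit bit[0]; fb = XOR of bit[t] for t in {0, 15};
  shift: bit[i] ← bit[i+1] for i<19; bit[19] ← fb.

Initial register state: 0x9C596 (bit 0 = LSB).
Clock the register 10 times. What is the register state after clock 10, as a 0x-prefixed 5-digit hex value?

0x49671

reg_0 = 0x9C596
clock 1: out=0, reg = 0xCE2CB
clock 2: out=1, reg = 0x67165
clock 3: out=1, reg = 0xB38B2
clock 4: out=0, reg = 0x59C59
clock 5: out=1, reg = 0x2CE2C
clock 6: out=0, reg = 0x96716
clock 7: out=0, reg = 0x4B38B
clock 8: out=1, reg = 0x259C5
clock 9: out=1, reg = 0x92CE2
clock 10: out=0, reg = 0x49671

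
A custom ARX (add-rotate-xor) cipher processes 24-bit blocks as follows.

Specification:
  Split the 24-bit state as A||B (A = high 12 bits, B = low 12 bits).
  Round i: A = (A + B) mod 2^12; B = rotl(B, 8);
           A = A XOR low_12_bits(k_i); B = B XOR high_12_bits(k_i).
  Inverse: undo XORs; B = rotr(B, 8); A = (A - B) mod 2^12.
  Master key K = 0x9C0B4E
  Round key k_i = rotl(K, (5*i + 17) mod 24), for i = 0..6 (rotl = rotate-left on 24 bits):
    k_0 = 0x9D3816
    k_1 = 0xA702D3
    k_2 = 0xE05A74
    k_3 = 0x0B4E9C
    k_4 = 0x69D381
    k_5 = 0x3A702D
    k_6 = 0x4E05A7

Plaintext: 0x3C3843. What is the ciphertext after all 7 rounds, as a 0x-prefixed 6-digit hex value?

s_0 = plaintext = 0x3C3843
s_1 = Round(s_0, k_0) = 0x410A57
s_2 = Round(s_1, k_1) = 0xCB4DD5
s_3 = Round(s_2, k_2) = 0x0FDBD8
s_4 = Round(s_3, k_3) = 0x249809
s_5 = Round(s_4, k_4) = 0x9D3F1D
s_6 = Round(s_5, k_5) = 0x8DDE56
s_7 = Round(s_6, k_6) = 0x294205

0x294205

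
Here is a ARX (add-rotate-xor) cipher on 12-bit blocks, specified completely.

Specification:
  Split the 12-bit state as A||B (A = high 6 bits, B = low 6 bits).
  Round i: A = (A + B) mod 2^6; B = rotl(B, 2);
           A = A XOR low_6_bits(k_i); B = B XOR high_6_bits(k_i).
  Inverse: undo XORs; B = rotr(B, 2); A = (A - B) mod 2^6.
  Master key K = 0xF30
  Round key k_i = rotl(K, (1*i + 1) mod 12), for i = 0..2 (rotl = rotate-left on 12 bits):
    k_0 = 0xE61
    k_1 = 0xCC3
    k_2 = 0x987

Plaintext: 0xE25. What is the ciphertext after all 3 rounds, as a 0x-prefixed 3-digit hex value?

s_0 = plaintext = 0xE25
s_1 = Round(s_0, k_0) = 0xF2F
s_2 = Round(s_1, k_1) = 0xA0D
s_3 = Round(s_2, k_2) = 0xC92

0xC92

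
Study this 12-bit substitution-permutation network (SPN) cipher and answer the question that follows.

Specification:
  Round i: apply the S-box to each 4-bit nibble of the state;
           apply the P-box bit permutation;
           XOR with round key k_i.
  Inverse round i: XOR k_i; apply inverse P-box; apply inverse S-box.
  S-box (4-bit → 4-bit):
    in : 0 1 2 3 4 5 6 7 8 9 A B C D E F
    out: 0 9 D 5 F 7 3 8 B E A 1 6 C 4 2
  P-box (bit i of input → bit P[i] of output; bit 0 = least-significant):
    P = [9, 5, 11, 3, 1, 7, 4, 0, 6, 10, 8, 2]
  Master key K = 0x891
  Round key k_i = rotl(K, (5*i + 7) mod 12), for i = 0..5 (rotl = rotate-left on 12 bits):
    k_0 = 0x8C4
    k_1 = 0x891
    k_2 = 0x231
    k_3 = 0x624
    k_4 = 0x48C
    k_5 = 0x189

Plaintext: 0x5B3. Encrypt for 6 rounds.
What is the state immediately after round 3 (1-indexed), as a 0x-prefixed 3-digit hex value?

0x407

s_0 = plaintext = 0x5B3
s_1 = Round(s_0, k_0) = 0x786
s_2 = Round(s_1, k_1) = 0xA36
s_3 = Round(s_2, k_2) = 0x407
s_4 = Round(s_3, k_3) = 0x368
s_5 = Round(s_4, k_4) = 0x766
s_6 = Round(s_5, k_5) = 0x32F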